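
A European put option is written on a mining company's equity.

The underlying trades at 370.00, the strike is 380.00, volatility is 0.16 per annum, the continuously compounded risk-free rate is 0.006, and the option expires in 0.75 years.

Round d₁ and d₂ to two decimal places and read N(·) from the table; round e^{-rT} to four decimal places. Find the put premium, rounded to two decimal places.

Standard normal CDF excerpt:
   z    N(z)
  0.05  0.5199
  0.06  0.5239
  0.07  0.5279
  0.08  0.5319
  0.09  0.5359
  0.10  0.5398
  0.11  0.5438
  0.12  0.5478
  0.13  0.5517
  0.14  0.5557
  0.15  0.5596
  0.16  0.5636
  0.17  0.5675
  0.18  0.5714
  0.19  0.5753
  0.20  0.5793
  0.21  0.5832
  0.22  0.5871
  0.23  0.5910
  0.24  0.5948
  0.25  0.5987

25.29

σ√T = 0.16 × 0.8660 = 0.1386
d₁ = [ln(370/380) + (0.006 + ½·0.16²)·0.75] / (σ√T) = (-0.0267 + 0.0141) / 0.1386 = -0.0907 → -0.09
d₂ = -0.0907 − 0.1386 = -0.2293 → -0.23
exp(−rT) = exp(−0.006·0.75) = 0.9955
P = 380·0.9955·N(0.23) − 370·N(0.09) = 380·0.9955·0.5910 − 370·0.5359 = 223.5694 − 198.2830 = 25.2864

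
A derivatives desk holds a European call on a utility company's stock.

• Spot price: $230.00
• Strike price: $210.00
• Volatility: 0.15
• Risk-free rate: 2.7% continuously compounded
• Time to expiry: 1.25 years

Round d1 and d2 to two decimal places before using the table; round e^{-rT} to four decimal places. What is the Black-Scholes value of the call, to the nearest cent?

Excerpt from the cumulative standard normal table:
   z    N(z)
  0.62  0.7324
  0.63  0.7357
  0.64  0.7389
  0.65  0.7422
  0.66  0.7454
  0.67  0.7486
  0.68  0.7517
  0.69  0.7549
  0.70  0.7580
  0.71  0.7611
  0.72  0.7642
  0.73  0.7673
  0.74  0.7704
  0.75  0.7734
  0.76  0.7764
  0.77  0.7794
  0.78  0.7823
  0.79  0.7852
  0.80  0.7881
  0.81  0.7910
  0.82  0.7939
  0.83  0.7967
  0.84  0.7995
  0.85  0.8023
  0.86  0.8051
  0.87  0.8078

σ√T = 0.15 × 1.1180 = 0.1677
ln(S/K) + (r + σ²/2)T = ln(230/210) + (0.027 + 0.15²/2)·1.25 = 0.0910 + 0.0478 = 0.1388
d₁ = 0.1388 / 0.1677 = 0.8275 which rounds to 0.83
d₂ = d₁ − σ√T = 0.8275 − 0.1677 = 0.6598 which rounds to 0.66
exp(−rT) = exp(−0.027·1.25) = 0.9668
C = 230·N(0.83) − 210·0.9668·N(0.66) = 230·0.7967 − 210·0.9668·0.7454 = 183.2410 − 151.3371 = 31.9039

$31.90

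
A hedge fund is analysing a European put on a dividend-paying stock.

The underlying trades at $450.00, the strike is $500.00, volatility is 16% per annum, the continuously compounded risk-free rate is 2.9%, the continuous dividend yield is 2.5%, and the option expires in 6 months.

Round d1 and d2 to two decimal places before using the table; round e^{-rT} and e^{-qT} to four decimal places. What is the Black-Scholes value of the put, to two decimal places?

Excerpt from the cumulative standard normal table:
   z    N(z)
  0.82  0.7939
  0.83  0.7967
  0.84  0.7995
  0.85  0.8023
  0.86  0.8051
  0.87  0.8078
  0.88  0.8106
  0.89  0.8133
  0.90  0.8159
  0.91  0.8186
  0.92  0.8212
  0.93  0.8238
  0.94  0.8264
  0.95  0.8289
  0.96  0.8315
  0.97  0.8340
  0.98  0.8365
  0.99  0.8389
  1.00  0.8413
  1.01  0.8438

T = 0.5;  σ√T = 0.1131
ln(S/K) + (r − q + σ²/2)T = ln(450/500) + (0.029 − 0.025 + 0.16²/2)·0.5 = -0.1054 + 0.0084 = -0.0970
d₁ = -0.0970 / 0.1131 = -0.8570 ≈ -0.86
d₂ = d₁ − σ√T = -0.8570 − 0.1131 = -0.9702 ≈ -0.97
exp(−qT) = exp(−0.025·0.5) = 0.9876;  exp(−rT) = exp(−0.029·0.5) = 0.9856
N(−d₂) = N(0.97) = 0.8340;  N(−d₁) = N(0.86) = 0.8051
P = 500·0.9856·0.8340 − 450·0.9876·0.8051 = 410.9952 − 357.8025 = 53.1927

$53.19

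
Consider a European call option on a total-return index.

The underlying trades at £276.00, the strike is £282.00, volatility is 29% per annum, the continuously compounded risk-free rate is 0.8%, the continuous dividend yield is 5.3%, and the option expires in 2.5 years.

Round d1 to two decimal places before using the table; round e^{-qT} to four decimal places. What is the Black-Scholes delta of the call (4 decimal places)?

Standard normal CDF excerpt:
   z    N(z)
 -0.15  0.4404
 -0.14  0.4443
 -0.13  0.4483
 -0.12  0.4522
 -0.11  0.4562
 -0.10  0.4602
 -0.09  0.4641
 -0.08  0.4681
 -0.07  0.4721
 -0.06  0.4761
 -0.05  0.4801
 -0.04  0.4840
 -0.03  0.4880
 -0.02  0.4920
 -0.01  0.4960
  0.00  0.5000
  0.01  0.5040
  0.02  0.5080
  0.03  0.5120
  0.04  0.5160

σ√T = 0.29·√2.5 = 0.4585
d₁ = [ln(276/282) + (0.008 − 0.053 + 0.29²/2)·2.5] / 0.4585 = [-0.0215 − 0.0074] / 0.4585 = -0.0630 ⇒ -0.06
N(d₁) = N(-0.06) = 0.4761
Δ_call = exp(−qT)·N(d₁) = 0.8759·0.4761 = 0.4170

0.4170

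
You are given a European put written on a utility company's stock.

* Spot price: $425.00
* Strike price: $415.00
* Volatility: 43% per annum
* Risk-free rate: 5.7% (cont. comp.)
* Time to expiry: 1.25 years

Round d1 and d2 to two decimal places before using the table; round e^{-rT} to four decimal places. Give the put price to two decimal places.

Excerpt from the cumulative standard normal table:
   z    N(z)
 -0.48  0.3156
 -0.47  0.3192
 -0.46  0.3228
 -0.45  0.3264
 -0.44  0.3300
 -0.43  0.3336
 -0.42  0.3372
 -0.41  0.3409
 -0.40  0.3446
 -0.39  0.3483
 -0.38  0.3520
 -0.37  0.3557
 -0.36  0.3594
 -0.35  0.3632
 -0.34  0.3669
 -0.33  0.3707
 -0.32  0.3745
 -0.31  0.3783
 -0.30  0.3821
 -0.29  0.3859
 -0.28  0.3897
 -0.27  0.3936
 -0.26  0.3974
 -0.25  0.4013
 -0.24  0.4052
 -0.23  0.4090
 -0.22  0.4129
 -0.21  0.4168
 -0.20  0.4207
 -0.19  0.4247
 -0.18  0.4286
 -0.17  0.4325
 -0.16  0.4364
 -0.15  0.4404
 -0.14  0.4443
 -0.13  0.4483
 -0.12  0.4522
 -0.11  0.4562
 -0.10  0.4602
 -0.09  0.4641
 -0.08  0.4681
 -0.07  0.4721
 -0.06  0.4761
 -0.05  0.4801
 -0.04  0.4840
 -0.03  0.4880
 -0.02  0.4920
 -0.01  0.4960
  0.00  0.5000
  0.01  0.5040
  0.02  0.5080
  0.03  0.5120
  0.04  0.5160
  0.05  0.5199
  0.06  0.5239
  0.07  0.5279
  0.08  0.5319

$59.16

σ√T = 0.43·√1.25 = 0.4808
ln(S/K) + (r + σ²/2)T = ln(425/415) + (0.057 + 0.43²/2)·1.25 = 0.0238 + 0.1868 = 0.2106
d₁ = 0.2106 / 0.4808 = 0.4381 ⇒ 0.44
d₂ = d₁ − σ√T = 0.4381 − 0.4808 = -0.0426 ⇒ -0.04
e^(−rT) = e^(−0.057·1.25) = 0.9312
N(−d₂) = N(0.04) = 0.5160;  N(−d₁) = N(-0.44) = 0.3300
P = 415·0.9312·0.5160 − 425·0.3300 = 199.4072 − 140.2500 = 59.1572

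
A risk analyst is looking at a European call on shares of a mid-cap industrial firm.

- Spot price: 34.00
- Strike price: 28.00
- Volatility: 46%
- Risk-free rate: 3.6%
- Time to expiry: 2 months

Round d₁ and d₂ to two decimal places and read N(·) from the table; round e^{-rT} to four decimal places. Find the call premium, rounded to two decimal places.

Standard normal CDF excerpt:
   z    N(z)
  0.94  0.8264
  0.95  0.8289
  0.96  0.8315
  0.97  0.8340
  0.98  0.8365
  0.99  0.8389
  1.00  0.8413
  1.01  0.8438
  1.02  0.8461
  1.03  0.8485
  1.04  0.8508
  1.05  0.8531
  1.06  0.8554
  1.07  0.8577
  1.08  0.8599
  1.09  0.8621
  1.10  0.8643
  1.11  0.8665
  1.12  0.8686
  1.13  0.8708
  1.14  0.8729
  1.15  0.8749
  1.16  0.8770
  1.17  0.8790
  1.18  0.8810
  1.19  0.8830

T = 0.1667;  σ√T = 0.1878
d₁ = [ln(34/28) + (0.036 + ½·0.46²)·0.1667] / (σ√T) = (0.1942 + 0.0236) / 0.1878 = 1.1597 → 1.16
d₂ = 1.1597 − 0.1878 = 0.9719 → 0.97
exp(−rT) = exp(−0.036·0.1667) = 0.9940
N(d₁) = N(1.16) = 0.8770;  N(d₂) = N(0.97) = 0.8340
C = 34·0.8770 − 28·0.9940·0.8340 = 29.8180 − 23.2119 = 6.6061

6.61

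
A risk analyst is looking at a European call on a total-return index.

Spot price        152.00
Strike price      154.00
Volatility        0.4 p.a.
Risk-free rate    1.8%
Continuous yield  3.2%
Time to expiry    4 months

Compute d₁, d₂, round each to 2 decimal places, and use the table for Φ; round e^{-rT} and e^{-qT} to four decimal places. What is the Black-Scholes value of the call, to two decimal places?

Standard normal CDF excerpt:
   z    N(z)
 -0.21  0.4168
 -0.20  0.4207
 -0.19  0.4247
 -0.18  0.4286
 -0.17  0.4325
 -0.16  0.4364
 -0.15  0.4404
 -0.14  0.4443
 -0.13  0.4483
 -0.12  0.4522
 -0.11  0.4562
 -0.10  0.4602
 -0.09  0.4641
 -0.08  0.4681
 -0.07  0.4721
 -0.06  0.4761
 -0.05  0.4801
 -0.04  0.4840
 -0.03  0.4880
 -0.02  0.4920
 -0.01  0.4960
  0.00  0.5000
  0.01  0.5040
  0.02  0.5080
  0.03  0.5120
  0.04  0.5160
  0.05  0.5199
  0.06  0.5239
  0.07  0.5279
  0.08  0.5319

T = 0.3333;  σ√T = 0.2309
d₁ = [ln(152/154) + (0.018 − 0.032 + 0.4²/2)·0.3333] / 0.2309 = [-0.0131 + 0.0220] / 0.2309 = 0.0387 ⇒ 0.04
d₂ = d₁ − σ√T = 0.0387 − 0.2309 = -0.1923 ⇒ -0.19
exp(−qT) = exp(−0.032·0.3333) = 0.9894;  exp(−rT) = exp(−0.018·0.3333) = 0.9940
N(d₁) = N(0.04) = 0.5160;  N(d₂) = N(-0.19) = 0.4247
C = 152·0.9894·0.5160 − 154·0.9940·0.4247 = 77.6006 − 65.0114 = 12.5892

12.59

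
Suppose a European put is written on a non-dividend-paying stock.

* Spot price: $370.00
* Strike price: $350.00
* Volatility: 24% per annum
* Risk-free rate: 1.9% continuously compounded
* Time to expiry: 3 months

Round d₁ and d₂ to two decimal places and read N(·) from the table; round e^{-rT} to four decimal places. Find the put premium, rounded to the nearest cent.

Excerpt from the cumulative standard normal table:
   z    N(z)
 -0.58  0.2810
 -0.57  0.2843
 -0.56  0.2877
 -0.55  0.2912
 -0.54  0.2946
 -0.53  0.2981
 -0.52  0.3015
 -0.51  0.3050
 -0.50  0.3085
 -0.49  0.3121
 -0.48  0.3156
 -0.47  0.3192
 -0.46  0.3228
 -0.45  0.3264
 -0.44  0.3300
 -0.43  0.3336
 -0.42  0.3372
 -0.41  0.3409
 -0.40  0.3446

$8.51

σ√T = 0.24·√0.25 = 0.1200
ln(S/K) + (r + σ²/2)T = ln(370/350) + (0.019 + 0.24²/2)·0.25 = 0.0556 + 0.0119 = 0.0675
d₁ = 0.0675 / 0.1200 = 0.5627 which rounds to 0.56
d₂ = d₁ − σ√T = 0.5627 − 0.1200 = 0.4427 which rounds to 0.44
e^(−rT) = e^(−0.019·0.25) = 0.9953
P = 350·0.9953·N(-0.44) − 370·N(-0.56) = 350·0.9953·0.3300 − 370·0.2877 = 114.9571 − 106.4490 = 8.5082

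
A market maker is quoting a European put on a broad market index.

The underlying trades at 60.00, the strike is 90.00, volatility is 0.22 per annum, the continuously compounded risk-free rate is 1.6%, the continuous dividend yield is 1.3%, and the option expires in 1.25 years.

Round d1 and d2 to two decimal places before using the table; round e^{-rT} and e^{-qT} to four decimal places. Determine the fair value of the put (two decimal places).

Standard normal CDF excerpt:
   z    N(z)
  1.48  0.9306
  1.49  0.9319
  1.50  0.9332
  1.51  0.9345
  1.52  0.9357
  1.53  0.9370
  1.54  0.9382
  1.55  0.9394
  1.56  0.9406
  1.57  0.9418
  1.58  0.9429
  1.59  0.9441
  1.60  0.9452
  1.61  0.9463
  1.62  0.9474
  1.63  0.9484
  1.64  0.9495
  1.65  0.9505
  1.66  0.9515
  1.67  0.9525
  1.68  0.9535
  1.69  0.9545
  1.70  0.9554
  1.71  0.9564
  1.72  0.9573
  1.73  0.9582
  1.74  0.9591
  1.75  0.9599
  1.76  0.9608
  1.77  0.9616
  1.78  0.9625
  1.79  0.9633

σ√T = 0.22·√1.25 = 0.2460
d₁ = [ln(60/90) + (0.016 − 0.013 + 0.22²/2)·1.25] / 0.2460 = [-0.4055 + 0.0340] / 0.2460 = -1.5102 which rounds to -1.51
d₂ = d₁ − σ√T = -1.5102 − 0.2460 = -1.7562 which rounds to -1.76
e^(−qT) = e^(−0.013·1.25) = 0.9839;  e^(−rT) = e^(−0.016·1.25) = 0.9802
P = 90·0.9802·N(1.76) − 60·0.9839·N(1.51) = 90·0.9802·0.9608 − 60·0.9839·0.9345 = 84.7599 − 55.1673 = 29.5926

29.59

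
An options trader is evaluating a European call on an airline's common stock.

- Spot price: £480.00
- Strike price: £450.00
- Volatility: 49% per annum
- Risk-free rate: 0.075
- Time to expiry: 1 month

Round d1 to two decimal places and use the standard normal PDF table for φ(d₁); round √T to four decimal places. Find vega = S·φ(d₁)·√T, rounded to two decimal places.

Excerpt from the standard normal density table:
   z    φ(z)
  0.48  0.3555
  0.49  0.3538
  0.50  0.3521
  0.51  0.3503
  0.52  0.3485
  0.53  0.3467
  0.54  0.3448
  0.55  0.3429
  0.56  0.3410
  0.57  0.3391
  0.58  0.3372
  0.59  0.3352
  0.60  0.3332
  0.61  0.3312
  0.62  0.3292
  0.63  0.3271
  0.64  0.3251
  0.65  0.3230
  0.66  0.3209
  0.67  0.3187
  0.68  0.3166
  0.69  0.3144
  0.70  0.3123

46.99

T = 0.08333;  σ√T = 0.1415
d₁ = [ln(480/450) + (0.075 + 0.49²/2)·0.08333] / 0.1415 = [0.0645 + 0.0163] / 0.1415 = 0.5712 ⇒ 0.57
√T = √0.08333 = 0.2887
φ(d₁) = φ(0.57) = 0.3391
vega = S·φ(d₁)·√T = 480·0.3391·0.2887 = 46.9911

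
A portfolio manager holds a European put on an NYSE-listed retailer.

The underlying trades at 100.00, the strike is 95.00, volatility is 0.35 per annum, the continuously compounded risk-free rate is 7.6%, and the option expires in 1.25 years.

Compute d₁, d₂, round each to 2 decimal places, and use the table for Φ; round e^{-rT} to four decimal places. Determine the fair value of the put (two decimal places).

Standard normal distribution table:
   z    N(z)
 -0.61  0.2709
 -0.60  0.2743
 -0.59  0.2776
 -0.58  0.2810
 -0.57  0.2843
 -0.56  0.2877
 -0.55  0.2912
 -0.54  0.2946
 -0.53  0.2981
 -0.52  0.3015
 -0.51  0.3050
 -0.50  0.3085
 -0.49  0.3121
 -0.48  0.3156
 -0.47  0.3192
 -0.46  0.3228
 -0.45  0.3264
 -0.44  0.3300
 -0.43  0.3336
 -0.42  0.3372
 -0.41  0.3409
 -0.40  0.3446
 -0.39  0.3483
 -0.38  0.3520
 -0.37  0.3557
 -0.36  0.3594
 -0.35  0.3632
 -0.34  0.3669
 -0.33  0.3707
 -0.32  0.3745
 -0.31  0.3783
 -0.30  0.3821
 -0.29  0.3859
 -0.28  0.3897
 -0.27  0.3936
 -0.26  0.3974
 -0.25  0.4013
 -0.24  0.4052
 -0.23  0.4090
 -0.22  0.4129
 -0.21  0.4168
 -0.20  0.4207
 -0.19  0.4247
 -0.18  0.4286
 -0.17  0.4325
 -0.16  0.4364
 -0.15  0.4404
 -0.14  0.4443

8.60

σ√T = 0.35 × 1.1180 = 0.3913
d₁ = [ln(100/95) + (0.076 + ½·0.35²)·1.25] / (σ√T) = (0.0513 + 0.1716) / 0.3913 = 0.5695 ⇒ 0.57
d₂ = 0.5695 − 0.3913 = 0.1782 ⇒ 0.18
exp(−rT) = exp(−0.076·1.25) = 0.9094
N(−d₂) = N(-0.18) = 0.4286;  N(−d₁) = N(-0.57) = 0.2843
P = 95·0.9094·0.4286 − 100·0.2843 = 37.0280 − 28.4300 = 8.5980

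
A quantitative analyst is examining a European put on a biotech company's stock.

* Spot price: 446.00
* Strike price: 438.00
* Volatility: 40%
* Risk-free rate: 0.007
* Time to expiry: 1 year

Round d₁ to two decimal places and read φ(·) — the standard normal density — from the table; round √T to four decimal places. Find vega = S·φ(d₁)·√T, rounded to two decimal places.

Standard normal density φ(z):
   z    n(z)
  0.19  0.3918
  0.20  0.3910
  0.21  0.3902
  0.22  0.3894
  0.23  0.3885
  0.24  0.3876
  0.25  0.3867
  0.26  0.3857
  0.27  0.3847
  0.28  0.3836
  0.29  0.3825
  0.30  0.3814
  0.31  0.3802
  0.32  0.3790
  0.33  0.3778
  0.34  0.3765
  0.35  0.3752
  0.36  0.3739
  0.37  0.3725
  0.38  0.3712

172.02

σ√T = 0.4 × 1.0000 = 0.4000
ln(S/K) + (r + σ²/2)T = ln(446/438) + (0.007 + 0.4²/2)·1 = 0.0181 + 0.0870 = 0.1051
d₁ = 0.1051 / 0.4000 = 0.2628 → 0.26
√T = √1 = 1.0000
φ(d₁) = φ(0.26) = 0.3857
vega = S·φ(d₁)·√T = 446·0.3857·1.0000 = 172.0222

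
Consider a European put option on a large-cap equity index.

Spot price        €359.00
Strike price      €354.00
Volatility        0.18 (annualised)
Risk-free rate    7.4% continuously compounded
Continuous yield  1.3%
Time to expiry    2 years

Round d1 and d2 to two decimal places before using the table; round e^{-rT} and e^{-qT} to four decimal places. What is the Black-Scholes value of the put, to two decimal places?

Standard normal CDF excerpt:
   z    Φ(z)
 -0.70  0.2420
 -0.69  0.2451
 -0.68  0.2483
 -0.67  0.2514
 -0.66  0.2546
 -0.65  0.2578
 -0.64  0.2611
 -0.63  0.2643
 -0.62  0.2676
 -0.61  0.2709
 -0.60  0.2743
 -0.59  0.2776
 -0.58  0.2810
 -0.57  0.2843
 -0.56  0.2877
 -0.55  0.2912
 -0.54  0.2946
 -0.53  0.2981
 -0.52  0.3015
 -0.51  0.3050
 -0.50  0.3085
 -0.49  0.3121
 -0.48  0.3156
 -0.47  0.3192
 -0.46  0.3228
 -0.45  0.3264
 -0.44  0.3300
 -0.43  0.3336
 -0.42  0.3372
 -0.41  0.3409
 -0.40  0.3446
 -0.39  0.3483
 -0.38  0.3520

σ√T = 0.18 × 1.4142 = 0.2546
d₁ = [ln(359/354) + (0.074 − 0.013 + ½·0.18²)·2] / (σ√T) = (0.0140 + 0.1544) / 0.2546 = 0.6616 → 0.66
d₂ = 0.6616 − 0.2546 = 0.4071 → 0.41
exp(−qT) = exp(−0.013·2) = 0.9743;  exp(−rT) = exp(−0.074·2) = 0.8624
N(−d₂) = N(-0.41) = 0.3409;  N(−d₁) = N(-0.66) = 0.2546
P = 354·0.8624·0.3409 − 359·0.9743·0.2546 = 104.0732 − 89.0524 = 15.0208

€15.02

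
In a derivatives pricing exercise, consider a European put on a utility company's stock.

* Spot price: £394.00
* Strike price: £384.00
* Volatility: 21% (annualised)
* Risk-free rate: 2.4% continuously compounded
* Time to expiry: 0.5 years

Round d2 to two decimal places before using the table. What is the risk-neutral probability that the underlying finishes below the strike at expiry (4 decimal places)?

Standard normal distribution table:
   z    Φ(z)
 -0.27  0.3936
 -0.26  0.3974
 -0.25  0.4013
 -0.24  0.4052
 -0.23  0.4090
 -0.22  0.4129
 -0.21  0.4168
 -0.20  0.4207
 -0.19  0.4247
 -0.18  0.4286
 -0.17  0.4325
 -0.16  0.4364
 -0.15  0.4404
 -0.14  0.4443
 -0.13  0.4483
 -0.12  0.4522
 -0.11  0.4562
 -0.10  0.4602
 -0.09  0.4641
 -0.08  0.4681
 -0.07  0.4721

σ√T = 0.21 × 0.7071 = 0.1485
d₁ = [ln(394/384) + (0.024 + 0.21²/2)·0.5] / 0.1485 = [0.0257 + 0.0230] / 0.1485 = 0.3282 → 0.33
d₂ = d₁ − σ√T = 0.3282 − 0.1485 = 0.1797 → 0.18
Pr(exercise) under Q = N(−d₂) = N(-0.18) = 0.4286

0.4286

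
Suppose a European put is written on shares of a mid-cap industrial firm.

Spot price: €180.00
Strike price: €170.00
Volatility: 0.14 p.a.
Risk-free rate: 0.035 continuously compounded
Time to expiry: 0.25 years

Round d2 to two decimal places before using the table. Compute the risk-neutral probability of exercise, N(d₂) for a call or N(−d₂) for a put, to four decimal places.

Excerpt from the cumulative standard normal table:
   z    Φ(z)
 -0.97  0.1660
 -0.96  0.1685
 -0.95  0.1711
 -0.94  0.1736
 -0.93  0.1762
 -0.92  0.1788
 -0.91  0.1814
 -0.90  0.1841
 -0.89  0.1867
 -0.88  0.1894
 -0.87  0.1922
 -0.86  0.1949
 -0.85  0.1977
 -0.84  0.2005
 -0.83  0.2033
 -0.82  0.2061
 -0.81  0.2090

σ√T = 0.14·√0.25 = 0.0700
d₁ = [ln(180/170) + (0.035 + ½·0.14²)·0.25] / (σ√T) = (0.0572 + 0.0112) / 0.0700 = 0.9765 ⇒ 0.98
d₂ = 0.9765 − 0.0700 = 0.9065 ⇒ 0.91
Risk-neutral Pr[S_T < K] = N(−d₂) = N(-0.91) = 0.1814

0.1814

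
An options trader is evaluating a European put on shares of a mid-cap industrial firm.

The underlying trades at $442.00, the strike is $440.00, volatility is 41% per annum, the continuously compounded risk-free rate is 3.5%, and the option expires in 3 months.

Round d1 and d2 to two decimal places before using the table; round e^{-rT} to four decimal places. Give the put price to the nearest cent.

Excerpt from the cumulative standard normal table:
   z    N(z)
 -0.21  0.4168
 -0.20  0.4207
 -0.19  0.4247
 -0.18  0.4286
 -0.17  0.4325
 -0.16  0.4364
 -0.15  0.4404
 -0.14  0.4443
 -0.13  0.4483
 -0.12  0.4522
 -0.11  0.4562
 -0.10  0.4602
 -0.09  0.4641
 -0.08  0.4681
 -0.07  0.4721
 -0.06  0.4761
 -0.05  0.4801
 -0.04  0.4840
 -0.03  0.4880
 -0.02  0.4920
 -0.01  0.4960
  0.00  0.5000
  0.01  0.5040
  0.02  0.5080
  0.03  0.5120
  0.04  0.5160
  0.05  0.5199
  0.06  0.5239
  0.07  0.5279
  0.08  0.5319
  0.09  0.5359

σ√T = 0.41·√0.25 = 0.2050
d₁ = [ln(442/440) + (0.035 + 0.41²/2)·0.25] / 0.2050 = [0.0045 + 0.0298] / 0.2050 = 0.1673 ≈ 0.17
d₂ = d₁ − σ√T = 0.1673 − 0.2050 = -0.0377 ≈ -0.04
exp(−rT) = exp(−0.035·0.25) = 0.9913
N(−d₂) = N(0.04) = 0.5160;  N(−d₁) = N(-0.17) = 0.4325
P = 440·0.9913·0.5160 − 442·0.4325 = 225.0648 − 191.1650 = 33.8998

$33.90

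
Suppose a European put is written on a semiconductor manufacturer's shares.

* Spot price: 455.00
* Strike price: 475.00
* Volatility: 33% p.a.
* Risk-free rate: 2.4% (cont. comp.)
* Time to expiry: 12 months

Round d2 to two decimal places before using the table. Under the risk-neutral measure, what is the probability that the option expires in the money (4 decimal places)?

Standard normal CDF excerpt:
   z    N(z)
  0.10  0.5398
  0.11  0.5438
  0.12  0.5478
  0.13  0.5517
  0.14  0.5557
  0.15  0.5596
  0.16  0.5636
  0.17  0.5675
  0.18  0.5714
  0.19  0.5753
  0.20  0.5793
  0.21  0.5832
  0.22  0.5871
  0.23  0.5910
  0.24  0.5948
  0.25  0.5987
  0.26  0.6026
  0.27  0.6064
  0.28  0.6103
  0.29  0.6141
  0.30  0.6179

0.5871

σ√T = 0.33 × 1.0000 = 0.3300
d₁ = [ln(455/475) + (0.024 + 0.33²/2)·1] / 0.3300 = [-0.0430 + 0.0785] / 0.3300 = 0.1074 ≈ 0.11
d₂ = d₁ − σ√T = 0.1074 − 0.3300 = -0.2226 ≈ -0.22
Pr(exercise) under Q = N(−d₂) = N(0.22) = 0.5871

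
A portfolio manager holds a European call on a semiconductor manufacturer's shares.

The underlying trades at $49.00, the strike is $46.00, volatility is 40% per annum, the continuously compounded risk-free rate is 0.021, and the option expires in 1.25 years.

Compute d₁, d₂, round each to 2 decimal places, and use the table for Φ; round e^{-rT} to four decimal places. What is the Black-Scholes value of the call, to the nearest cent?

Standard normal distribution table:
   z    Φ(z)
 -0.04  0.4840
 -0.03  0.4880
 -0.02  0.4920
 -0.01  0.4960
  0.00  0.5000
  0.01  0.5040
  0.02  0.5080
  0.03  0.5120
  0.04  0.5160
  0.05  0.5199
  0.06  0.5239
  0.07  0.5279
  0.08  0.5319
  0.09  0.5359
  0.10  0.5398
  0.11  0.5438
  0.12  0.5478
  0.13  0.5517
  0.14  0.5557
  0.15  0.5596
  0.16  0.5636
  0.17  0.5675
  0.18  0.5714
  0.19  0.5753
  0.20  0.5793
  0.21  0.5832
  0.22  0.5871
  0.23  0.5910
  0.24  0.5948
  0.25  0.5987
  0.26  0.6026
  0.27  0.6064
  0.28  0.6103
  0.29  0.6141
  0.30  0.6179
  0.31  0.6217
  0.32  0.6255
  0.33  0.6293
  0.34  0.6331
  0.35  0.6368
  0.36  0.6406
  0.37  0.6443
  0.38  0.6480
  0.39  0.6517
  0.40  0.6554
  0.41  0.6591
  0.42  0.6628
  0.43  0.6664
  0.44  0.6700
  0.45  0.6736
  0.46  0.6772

$10.43

σ√T = 0.4 × 1.1180 = 0.4472
d₁ = [ln(49/46) + (0.021 + 0.4²/2)·1.25] / 0.4472 = [0.0632 + 0.1263] / 0.4472 = 0.4236 which rounds to 0.42
d₂ = d₁ − σ√T = 0.4236 − 0.4472 = -0.0236 which rounds to -0.02
exp(−rT) = exp(−0.021·1.25) = 0.9741
N(d₁) = N(0.42) = 0.6628;  N(d₂) = N(-0.02) = 0.4920
C = 49·0.6628 − 46·0.9741·0.4920 = 32.4772 − 22.0458 = 10.4314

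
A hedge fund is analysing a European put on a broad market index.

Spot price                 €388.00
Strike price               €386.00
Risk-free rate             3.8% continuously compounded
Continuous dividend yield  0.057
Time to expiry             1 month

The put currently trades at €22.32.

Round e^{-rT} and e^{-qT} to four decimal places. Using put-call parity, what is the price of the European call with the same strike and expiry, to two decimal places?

e^(−qT) = e^(−0.057·0.08333) = 0.9953;  e^(−rT) = e^(−0.038·0.08333) = 0.9968
Put-call parity: C − P = S·e^(−qT) − K·e^(−rT) = 388·0.9953 − 386·0.9968 = 386.1764 − 384.7648 = 1.4116
C = P + (C − P) = 22.32 + (1.4116) = 23.7316

€23.73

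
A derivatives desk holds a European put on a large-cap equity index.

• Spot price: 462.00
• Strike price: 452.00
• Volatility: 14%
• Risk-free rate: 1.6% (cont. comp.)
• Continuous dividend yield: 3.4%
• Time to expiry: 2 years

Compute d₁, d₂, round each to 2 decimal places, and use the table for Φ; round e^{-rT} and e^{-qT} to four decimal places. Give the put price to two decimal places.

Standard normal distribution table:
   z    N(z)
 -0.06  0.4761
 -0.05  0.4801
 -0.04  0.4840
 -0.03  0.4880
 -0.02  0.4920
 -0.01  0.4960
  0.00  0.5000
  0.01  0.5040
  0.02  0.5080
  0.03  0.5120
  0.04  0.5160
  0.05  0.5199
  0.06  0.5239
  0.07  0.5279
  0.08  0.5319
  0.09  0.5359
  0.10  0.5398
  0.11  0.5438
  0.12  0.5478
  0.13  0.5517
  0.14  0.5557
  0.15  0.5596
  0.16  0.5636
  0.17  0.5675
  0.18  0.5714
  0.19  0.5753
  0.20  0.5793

T = 2;  σ√T = 0.1980
ln(S/K) + (r − q + σ²/2)T = ln(462/452) + (0.016 − 0.034 + 0.14²/2)·2 = 0.0219 − 0.0164 = 0.0055
d₁ = 0.0055 / 0.1980 = 0.0277 ⇒ 0.03
d₂ = d₁ − σ√T = 0.0277 − 0.1980 = -0.1703 ⇒ -0.17
exp(−qT) = exp(−0.034·2) = 0.9343;  exp(−rT) = exp(−0.016·2) = 0.9685
N(−d₂) = N(0.17) = 0.5675;  N(−d₁) = N(-0.03) = 0.4880
P = 452·0.9685·0.5675 − 462·0.9343·0.4880 = 248.4299 − 210.6435 = 37.7864

37.79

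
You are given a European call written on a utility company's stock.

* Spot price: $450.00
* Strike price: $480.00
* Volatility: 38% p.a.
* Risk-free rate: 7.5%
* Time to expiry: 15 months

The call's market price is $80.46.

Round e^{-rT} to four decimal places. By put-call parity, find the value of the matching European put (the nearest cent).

exp(−rT) = exp(−0.075·1.25) = 0.9105
Put-call parity: C − P = S − K·e^(−rT) = 450 − 480·0.9105 = 450 − 437.0400 = 12.9600
P = C − (C − P) = 80.46 − (12.9600) = 67.5000

$67.50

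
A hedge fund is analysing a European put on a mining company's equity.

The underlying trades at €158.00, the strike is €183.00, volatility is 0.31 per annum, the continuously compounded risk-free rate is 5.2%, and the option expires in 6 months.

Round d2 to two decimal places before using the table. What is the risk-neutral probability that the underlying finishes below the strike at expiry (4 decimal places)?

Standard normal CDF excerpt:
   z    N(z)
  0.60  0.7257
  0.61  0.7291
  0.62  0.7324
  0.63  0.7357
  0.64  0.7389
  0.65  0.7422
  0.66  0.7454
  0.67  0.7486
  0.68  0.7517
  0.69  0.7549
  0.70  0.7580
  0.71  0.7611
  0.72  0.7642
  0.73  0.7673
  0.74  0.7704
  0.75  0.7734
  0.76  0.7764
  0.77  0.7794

σ√T = 0.31·√0.5 = 0.2192
d₁ = [ln(158/183) + (0.052 + ½·0.31²)·0.5] / (σ√T) = (-0.1469 + 0.0500) / 0.2192 = -0.4419 ≈ -0.44
d₂ = -0.4419 − 0.2192 = -0.6611 ≈ -0.66
Pr(exercise) under Q = N(−d₂) = N(0.66) = 0.7454

0.7454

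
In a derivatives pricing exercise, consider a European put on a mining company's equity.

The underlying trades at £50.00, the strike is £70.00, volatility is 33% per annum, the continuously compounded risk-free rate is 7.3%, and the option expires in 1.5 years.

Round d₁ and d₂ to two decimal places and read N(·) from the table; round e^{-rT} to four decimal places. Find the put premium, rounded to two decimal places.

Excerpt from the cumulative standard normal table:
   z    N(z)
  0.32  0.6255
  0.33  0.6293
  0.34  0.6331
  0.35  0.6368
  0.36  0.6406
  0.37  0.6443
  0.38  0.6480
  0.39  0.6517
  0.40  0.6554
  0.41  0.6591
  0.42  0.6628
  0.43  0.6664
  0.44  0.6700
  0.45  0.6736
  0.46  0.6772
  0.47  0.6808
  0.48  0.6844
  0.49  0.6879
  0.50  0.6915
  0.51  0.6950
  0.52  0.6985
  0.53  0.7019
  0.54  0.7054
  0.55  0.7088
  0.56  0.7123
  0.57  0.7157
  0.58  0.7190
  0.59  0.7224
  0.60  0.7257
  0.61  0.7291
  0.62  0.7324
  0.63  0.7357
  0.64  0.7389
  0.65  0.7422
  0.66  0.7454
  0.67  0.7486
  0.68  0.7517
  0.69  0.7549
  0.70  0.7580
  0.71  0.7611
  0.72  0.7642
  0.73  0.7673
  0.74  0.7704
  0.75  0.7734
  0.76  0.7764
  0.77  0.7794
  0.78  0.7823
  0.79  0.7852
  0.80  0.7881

σ√T = 0.33·√1.5 = 0.4042
d₁ = [ln(50/70) + (0.073 + ½·0.33²)·1.5] / (σ√T) = (-0.3365 + 0.1912) / 0.4042 = -0.3595 ⇒ -0.36
d₂ = -0.3595 − 0.4042 = -0.7637 ⇒ -0.76
e^(−rT) = e^(−0.073·1.5) = 0.8963
P = 70·0.8963·N(0.76) − 50·N(0.36) = 70·0.8963·0.7764 − 50·0.6406 = 48.7121 − 32.0300 = 16.6821

£16.68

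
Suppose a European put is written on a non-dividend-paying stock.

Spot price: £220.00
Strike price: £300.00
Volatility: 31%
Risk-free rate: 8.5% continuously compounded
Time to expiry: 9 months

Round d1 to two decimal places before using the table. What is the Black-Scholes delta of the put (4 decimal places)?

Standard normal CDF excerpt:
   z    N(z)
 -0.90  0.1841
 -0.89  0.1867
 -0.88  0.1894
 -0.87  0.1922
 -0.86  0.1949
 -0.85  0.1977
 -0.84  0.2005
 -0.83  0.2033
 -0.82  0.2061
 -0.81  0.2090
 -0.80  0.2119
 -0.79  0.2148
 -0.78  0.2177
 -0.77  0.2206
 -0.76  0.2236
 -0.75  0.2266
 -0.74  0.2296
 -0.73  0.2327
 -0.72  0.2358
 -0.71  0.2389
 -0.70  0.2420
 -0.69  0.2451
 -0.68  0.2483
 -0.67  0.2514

T = 0.75;  σ√T = 0.2685
ln(S/K) + (r + σ²/2)T = ln(220/300) + (0.085 + 0.31²/2)·0.75 = -0.3102 + 0.0998 = -0.2104
d₁ = -0.2104 / 0.2685 = -0.7836 which rounds to -0.78
N(d₁) = N(-0.78) = 0.2177
Δ_put = N(d₁) − 1 = 0.2177 − 1 = -0.7823

-0.7823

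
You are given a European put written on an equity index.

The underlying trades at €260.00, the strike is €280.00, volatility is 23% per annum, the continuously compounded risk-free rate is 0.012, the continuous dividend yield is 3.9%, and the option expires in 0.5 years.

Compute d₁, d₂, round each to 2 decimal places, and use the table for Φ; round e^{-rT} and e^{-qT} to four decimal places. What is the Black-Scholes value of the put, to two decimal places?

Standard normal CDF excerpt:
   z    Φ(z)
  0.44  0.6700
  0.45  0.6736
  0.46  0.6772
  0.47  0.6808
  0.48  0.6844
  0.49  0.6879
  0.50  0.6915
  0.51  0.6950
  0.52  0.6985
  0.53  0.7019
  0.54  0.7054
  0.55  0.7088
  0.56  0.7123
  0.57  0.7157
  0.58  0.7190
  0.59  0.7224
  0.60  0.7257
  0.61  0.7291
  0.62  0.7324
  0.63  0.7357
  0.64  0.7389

σ√T = 0.23·√0.5 = 0.1626
d₁ = [ln(260/280) + (0.012 − 0.039 + ½·0.23²)·0.5] / (σ√T) = (-0.0741 − 0.0003) / 0.1626 = -0.4574 ⇒ -0.46
d₂ = -0.4574 − 0.1626 = -0.6200 ⇒ -0.62
e^(−qT) = e^(−0.039·0.5) = 0.9807;  e^(−rT) = e^(−0.012·0.5) = 0.9940
N(−d₂) = N(0.62) = 0.7324;  N(−d₁) = N(0.46) = 0.6772
P = 280·0.9940·0.7324 − 260·0.9807·0.6772 = 203.8416 − 172.6738 = 31.1678

€31.17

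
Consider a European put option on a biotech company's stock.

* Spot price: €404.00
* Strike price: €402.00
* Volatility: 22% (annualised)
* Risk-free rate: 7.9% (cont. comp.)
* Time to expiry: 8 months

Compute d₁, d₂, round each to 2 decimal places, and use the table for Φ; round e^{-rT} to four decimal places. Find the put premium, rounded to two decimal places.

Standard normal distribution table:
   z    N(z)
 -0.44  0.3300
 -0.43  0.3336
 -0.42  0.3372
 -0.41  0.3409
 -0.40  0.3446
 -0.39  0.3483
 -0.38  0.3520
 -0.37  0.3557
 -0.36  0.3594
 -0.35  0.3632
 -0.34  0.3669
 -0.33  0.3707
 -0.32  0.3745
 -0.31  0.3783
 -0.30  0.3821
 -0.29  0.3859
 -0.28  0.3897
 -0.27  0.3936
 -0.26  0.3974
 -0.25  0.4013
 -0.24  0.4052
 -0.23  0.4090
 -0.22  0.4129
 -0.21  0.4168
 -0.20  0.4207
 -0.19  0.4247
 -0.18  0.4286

T = 0.6667;  σ√T = 0.1796
ln(S/K) + (r + σ²/2)T = ln(404/402) + (0.079 + 0.22²/2)·0.6667 = 0.0050 + 0.0688 = 0.0738
d₁ = 0.0738 / 0.1796 = 0.4106 which rounds to 0.41
d₂ = d₁ − σ√T = 0.4106 − 0.1796 = 0.2310 which rounds to 0.23
exp(−rT) = exp(−0.079·0.6667) = 0.9487
N(−d₂) = N(-0.23) = 0.4090;  N(−d₁) = N(-0.41) = 0.3409
P = 402·0.9487·0.4090 − 404·0.3409 = 155.9834 − 137.7236 = 18.2598

€18.26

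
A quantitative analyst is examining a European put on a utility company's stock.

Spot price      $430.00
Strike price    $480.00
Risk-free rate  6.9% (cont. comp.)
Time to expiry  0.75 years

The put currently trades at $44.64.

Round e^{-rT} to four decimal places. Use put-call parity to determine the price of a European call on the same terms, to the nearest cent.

$18.83

e^(−rT) = e^(−0.069·0.75) = 0.9496
Put-call parity: C − P = S − K·e^(−rT) = 430 − 480·0.9496 = 430 − 455.8080 = -25.8080
C = P + (C − P) = 44.64 + (-25.8080) = 18.8320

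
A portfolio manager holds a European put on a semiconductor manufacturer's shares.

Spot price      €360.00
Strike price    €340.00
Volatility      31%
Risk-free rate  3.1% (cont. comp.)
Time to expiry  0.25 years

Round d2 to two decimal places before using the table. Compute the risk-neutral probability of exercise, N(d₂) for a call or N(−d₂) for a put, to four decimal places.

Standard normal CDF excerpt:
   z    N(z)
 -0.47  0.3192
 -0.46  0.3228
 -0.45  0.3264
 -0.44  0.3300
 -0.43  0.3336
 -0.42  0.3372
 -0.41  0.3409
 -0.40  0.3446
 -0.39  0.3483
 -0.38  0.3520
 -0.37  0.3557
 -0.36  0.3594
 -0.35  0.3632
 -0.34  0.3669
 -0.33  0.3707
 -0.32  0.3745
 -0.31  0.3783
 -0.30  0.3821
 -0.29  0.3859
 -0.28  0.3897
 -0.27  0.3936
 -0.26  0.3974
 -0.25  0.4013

σ√T = 0.31 × 0.5000 = 0.1550
d₁ = [ln(360/340) + (0.031 + 0.31²/2)·0.25] / 0.1550 = [0.0572 + 0.0198] / 0.1550 = 0.4963 → 0.50
d₂ = d₁ − σ√T = 0.4963 − 0.1550 = 0.3413 → 0.34
Risk-neutral Pr[S_T < K] = N(−d₂) = N(-0.34) = 0.3669

0.3669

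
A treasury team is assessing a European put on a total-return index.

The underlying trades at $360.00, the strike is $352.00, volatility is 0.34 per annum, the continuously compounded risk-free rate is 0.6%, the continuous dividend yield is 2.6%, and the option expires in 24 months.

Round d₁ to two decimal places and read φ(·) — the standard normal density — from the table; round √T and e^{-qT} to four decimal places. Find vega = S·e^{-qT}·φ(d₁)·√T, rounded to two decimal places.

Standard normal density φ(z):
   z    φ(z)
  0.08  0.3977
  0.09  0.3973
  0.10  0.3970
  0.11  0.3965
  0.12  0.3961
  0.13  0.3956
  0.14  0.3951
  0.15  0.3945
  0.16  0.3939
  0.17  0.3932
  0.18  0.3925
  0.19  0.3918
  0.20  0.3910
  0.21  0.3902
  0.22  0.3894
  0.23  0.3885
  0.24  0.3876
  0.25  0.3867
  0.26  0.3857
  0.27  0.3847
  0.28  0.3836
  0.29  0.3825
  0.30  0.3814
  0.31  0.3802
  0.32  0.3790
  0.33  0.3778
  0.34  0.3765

188.97

T = 2;  σ√T = 0.4808
d₁ = [ln(360/352) + (0.006 − 0.026 + 0.34²/2)·2] / 0.4808 = [0.0225 + 0.0756] / 0.4808 = 0.2040 → 0.20
√T = √2 = 1.4142
φ(d₁) = φ(0.20) = 0.3910
e^(−qT) = e^(−0.026·2) = 0.9493
vega = S·e^(−qT)·φ(d₁)·√T = 360·0.9493·0.3910·1.4142 = 188.9703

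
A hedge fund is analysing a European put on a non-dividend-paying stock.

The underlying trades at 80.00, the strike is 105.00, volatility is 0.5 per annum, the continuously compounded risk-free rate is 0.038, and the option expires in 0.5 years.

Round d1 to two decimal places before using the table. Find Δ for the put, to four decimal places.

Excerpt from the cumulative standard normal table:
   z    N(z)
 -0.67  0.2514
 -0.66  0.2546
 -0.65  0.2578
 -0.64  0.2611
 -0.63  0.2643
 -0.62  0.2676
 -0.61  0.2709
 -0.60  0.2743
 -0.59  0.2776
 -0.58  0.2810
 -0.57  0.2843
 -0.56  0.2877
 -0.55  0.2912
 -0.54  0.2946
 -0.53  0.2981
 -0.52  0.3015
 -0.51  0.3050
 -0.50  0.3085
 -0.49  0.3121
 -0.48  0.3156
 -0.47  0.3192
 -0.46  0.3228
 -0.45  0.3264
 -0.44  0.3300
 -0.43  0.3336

T = 0.5;  σ√T = 0.3536
d₁ = [ln(80/105) + (0.038 + 0.5²/2)·0.5] / 0.3536 = [-0.2719 + 0.0815] / 0.3536 = -0.5386 ≈ -0.54
N(d₁) = N(-0.54) = 0.2946
Δ_put = N(d₁) − 1 = 0.2946 − 1 = -0.7054

-0.7054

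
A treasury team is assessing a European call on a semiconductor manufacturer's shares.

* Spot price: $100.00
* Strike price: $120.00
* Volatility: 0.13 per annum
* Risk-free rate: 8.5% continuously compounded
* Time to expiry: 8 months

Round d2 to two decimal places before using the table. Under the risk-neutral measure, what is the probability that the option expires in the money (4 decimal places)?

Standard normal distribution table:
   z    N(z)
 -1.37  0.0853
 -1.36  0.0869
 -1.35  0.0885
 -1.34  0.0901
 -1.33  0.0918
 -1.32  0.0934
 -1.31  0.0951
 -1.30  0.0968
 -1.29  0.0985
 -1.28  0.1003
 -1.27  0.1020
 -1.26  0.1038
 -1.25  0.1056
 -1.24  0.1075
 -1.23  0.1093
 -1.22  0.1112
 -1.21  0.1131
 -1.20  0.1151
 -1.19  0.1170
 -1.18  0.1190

0.1075

σ√T = 0.13·√0.6667 = 0.1061
ln(S/K) + (r + σ²/2)T = ln(100/120) + (0.085 + 0.13²/2)·0.6667 = -0.1823 + 0.0623 = -0.1200
d₁ = -0.1200 / 0.1061 = -1.1307 ≈ -1.13
d₂ = d₁ − σ√T = -1.1307 − 0.1061 = -1.2369 ≈ -1.24
Pr(exercise) under Q = N(d₂) = 0.1075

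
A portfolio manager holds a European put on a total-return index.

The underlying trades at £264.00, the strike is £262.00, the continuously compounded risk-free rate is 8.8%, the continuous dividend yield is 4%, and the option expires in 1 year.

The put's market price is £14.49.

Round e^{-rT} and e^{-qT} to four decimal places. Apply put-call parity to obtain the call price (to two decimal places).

e^(−qT) = e^(−0.04·1) = 0.9608;  e^(−rT) = e^(−0.088·1) = 0.9158
Put-call parity: C − P = S·e^(−qT) − K·e^(−rT) = 264·0.9608 − 262·0.9158 = 253.6512 − 239.9396 = 13.7116
C = P + (C − P) = 14.49 + (13.7116) = 28.2016

£28.20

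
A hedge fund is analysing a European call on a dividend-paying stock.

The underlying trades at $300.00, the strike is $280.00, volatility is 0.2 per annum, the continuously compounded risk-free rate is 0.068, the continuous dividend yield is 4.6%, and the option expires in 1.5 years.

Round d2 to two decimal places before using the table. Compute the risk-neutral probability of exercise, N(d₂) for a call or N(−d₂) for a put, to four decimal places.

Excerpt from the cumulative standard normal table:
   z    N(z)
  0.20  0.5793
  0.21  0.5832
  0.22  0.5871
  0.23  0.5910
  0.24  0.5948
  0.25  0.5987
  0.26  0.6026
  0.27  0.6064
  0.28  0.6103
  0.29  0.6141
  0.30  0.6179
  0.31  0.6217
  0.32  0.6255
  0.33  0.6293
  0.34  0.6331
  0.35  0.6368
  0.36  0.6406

σ√T = 0.2 × 1.2247 = 0.2449
d₁ = [ln(300/280) + (0.068 − 0.046 + 0.2²/2)·1.5] / 0.2449 = [0.0690 + 0.0630] / 0.2449 = 0.5389 → 0.54
d₂ = d₁ − σ√T = 0.5389 − 0.2449 = 0.2939 → 0.29
Risk-neutral Pr[S_T > K] = N(d₂) = N(0.29) = 0.6141

0.6141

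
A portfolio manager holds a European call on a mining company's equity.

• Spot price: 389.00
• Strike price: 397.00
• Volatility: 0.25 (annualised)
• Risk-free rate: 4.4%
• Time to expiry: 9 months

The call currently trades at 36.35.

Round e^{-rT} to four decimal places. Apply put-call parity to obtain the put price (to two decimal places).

e^(−rT) = e^(−0.044·0.75) = 0.9675
Put-call parity: C − P = S − K·e^(−rT) = 389 − 397·0.9675 = 389 − 384.0975 = 4.9025
P = C − (C − P) = 36.35 − (4.9025) = 31.4475

31.45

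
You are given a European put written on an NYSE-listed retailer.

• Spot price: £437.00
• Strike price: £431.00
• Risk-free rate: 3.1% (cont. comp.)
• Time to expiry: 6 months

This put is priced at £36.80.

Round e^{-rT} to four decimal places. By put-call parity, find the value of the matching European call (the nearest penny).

exp(−rT) = exp(−0.031·0.5) = 0.9846
Put-call parity: C − P = S − K·e^(−rT) = 437 − 431·0.9846 = 437 − 424.3626 = 12.6374
C = P + (C − P) = 36.80 + (12.6374) = 49.4374

£49.44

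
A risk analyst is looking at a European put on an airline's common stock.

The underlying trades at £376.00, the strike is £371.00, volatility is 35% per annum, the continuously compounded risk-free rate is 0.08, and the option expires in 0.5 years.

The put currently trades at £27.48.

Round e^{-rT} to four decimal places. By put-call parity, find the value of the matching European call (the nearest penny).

e^(−rT) = e^(−0.08·0.5) = 0.9608
Put-call parity: C − P = S − K·e^(−rT) = 376 − 371·0.9608 = 376 − 356.4568 = 19.5432
C = P + (C − P) = 27.48 + (19.5432) = 47.0232

£47.02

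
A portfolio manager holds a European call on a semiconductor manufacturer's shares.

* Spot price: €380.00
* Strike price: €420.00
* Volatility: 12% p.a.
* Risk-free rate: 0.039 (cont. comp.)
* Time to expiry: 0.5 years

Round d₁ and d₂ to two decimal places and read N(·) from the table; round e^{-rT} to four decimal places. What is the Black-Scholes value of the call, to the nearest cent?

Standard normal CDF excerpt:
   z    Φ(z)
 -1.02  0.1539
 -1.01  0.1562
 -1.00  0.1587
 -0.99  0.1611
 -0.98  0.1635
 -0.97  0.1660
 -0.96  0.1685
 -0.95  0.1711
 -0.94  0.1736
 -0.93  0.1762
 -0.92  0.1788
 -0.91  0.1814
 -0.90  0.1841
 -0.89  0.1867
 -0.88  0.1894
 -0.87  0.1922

€2.58

T = 0.5;  σ√T = 0.0849
d₁ = [ln(380/420) + (0.039 + ½·0.12²)·0.5] / (σ√T) = (-0.1001 + 0.0231) / 0.0849 = -0.9073 ≈ -0.91
d₂ = -0.9073 − 0.0849 = -0.9921 ≈ -0.99
exp(−rT) = exp(−0.039·0.5) = 0.9807
C = 380·N(-0.91) − 420·0.9807·N(-0.99) = 380·0.1814 − 420·0.9807·0.1611 = 68.9320 − 66.3561 = 2.5759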